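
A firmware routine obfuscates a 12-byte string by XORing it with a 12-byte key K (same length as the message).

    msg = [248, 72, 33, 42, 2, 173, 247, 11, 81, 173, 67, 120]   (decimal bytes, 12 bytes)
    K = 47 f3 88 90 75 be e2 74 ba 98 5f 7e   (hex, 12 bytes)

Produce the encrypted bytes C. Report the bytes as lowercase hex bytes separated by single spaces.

bf bb a9 ba 77 13 15 7f eb 35 1c 06

byte 0: 248 xor  71 = 191
byte 1:  72 xor 243 = 187
byte 2:  33 xor 136 = 169
byte 3:  42 xor 144 = 186
byte 4:   2 xor 117 = 119
byte 5: 173 xor 190 =  19
byte 6: 247 xor 226 =  21
byte 7:  11 xor 116 = 127
byte 8:  81 xor 186 = 235
byte 9: 173 xor 152 =  53
byte 10:  67 xor  95 =  28
byte 11: 120 xor 126 =   6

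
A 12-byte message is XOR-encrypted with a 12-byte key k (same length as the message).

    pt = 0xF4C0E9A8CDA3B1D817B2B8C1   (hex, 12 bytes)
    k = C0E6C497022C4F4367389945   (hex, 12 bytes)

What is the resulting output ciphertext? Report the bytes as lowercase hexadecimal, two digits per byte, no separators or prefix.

f4 XOR c0 = 34
c0 XOR e6 = 26
e9 XOR c4 = 2d
a8 XOR 97 = 3f
cd XOR 02 = cf
a3 XOR 2c = 8f
b1 XOR 4f = fe
d8 XOR 43 = 9b
17 XOR 67 = 70
b2 XOR 38 = 8a
b8 XOR 99 = 21
c1 XOR 45 = 84

34262d3fcf8ffe9b708a2184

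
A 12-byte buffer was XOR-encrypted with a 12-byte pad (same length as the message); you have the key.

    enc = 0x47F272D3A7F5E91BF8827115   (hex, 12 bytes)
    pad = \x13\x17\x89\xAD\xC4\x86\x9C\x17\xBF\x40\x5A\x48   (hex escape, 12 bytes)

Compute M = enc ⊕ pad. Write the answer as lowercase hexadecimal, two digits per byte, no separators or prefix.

54e5fb7e6373750c47c22b5d

 71 ⊕  19 =  84
242 ⊕  23 = 229
114 ⊕ 137 = 251
211 ⊕ 173 = 126
167 ⊕ 196 =  99
245 ⊕ 134 = 115
233 ⊕ 156 = 117
 27 ⊕  23 =  12
248 ⊕ 191 =  71
130 ⊕  64 = 194
113 ⊕  90 =  43
 21 ⊕  72 =  93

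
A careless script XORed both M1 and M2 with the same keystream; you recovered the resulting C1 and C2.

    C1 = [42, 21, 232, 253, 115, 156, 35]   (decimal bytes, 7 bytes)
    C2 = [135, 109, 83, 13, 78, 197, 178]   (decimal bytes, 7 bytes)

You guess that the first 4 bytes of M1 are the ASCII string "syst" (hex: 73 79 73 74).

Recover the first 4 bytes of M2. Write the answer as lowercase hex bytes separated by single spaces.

First, C1 ⊕ C2 = (M1 ⊕ K) ⊕ (M2 ⊕ K) = M1 ⊕ M2, so the key drops out. Then M2 = (M1 ⊕ M2) ⊕ M1 over the first 4 bytes.
byte 0: (2a ^ 87) ^ 73 = ad ^ 73 = de
byte 1: (15 ^ 6d) ^ 79 = 78 ^ 79 = 01
byte 2: (e8 ^ 53) ^ 73 = bb ^ 73 = c8
byte 3: (fd ^ 0d) ^ 74 = f0 ^ 74 = 84

de 01 c8 84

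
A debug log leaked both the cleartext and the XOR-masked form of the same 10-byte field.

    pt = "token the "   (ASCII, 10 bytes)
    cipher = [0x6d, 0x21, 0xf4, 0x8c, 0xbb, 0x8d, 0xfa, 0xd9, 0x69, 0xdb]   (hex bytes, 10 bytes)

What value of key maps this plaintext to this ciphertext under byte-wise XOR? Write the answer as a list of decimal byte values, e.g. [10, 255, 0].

[25, 78, 159, 233, 213, 173, 142, 177, 12, 251]

Since cipher = pt ⊕ key, XORing both sides with pt gives key = pt ⊕ cipher.
byte 0: 74 xor 6d = 19
byte 1: 6f xor 21 = 4e
byte 2: 6b xor f4 = 9f
byte 3: 65 xor 8c = e9
byte 4: 6e xor bb = d5
byte 5: 20 xor 8d = ad
byte 6: 74 xor fa = 8e
byte 7: 68 xor d9 = b1
byte 8: 65 xor 69 = 0c
byte 9: 20 xor db = fb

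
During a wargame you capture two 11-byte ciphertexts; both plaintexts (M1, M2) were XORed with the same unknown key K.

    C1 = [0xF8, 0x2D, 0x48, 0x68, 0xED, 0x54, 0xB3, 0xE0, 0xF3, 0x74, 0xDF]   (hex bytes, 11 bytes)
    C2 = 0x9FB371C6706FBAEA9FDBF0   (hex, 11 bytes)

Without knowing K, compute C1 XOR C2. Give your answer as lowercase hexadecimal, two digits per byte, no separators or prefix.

C1 ⊕ C2 = (M1 ⊕ K) ⊕ (M2 ⊕ K) = M1 ⊕ M2 — the shared key cancels under XOR.
f8 xor 9f = 67
2d xor b3 = 9e
48 xor 71 = 39
68 xor c6 = ae
ed xor 70 = 9d
54 xor 6f = 3b
b3 xor ba = 09
e0 xor ea = 0a
f3 xor 9f = 6c
74 xor db = af
df xor f0 = 2f

679e39ae9d3b090a6caf2f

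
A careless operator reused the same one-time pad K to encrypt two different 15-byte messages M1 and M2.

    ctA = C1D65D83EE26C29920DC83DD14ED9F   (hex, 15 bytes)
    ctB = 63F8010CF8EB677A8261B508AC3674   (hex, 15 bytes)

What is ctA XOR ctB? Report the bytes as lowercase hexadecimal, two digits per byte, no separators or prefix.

ctA ⊕ ctB = (M1 ⊕ K) ⊕ (M2 ⊕ K) = M1 ⊕ M2 — the shared key cancels under XOR.
11000001 ^ 01100011 = 10100010
11010110 ^ 11111000 = 00101110
01011101 ^ 00000001 = 01011100
10000011 ^ 00001100 = 10001111
11101110 ^ 11111000 = 00010110
00100110 ^ 11101011 = 11001101
11000010 ^ 01100111 = 10100101
10011001 ^ 01111010 = 11100011
00100000 ^ 10000010 = 10100010
11011100 ^ 01100001 = 10111101
10000011 ^ 10110101 = 00110110
11011101 ^ 00001000 = 11010101
00010100 ^ 10101100 = 10111000
11101101 ^ 00110110 = 11011011
10011111 ^ 01110100 = 11101011

a22e5c8f16cda5e3a2bd36d5b8dbeb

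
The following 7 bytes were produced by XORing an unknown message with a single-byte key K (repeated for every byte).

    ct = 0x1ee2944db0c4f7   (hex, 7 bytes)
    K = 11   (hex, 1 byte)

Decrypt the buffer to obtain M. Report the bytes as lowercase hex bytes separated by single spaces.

The 1-byte key repeats, so the effective keystream is 11 11 11 11 11 11 11.
byte 0: 1e ^ 11 = 0f
byte 1: e2 ^ 11 = f3
byte 2: 94 ^ 11 = 85
byte 3: 4d ^ 11 = 5c
byte 4: b0 ^ 11 = a1
byte 5: c4 ^ 11 = d5
byte 6: f7 ^ 11 = e6

0f f3 85 5c a1 d5 e6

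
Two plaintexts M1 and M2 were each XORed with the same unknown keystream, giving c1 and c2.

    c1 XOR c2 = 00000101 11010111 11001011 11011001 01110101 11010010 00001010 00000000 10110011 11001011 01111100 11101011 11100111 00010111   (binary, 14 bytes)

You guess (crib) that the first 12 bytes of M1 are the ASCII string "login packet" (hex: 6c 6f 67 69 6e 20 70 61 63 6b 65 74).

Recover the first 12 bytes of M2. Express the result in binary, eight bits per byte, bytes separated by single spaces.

01101001 10111000 10101100 10110000 00011011 11110010 01111010 01100001 11010000 10100000 00011001 10011111

Since c1 ⊕ c2 = M1 ⊕ M2, XORing with the guessed M1 bytes yields the corresponding M2 bytes: M2 = (c1 ⊕ c2) ⊕ M1.
05 XOR 6c = 69
d7 XOR 6f = b8
cb XOR 67 = ac
d9 XOR 69 = b0
75 XOR 6e = 1b
d2 XOR 20 = f2
0a XOR 70 = 7a
00 XOR 61 = 61
b3 XOR 63 = d0
cb XOR 6b = a0
7c XOR 65 = 19
eb XOR 74 = 9f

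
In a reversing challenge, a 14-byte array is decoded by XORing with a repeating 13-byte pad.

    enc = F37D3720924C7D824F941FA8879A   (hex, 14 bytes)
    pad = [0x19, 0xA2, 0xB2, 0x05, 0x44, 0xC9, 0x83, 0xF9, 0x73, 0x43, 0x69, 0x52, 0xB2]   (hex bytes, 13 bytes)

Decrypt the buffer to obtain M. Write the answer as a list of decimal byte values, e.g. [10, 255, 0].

[234, 223, 133, 37, 214, 133, 254, 123, 60, 215, 118, 250, 53, 131]

The 13-byte key repeats, so the effective keystream is 19 a2 b2 05 44 c9 83 f9 73 43 69 52 b2 19.
byte 0: 11110011 ⊕ 00011001 = 11101010
byte 1: 01111101 ⊕ 10100010 = 11011111
byte 2: 00110111 ⊕ 10110010 = 10000101
byte 3: 00100000 ⊕ 00000101 = 00100101
byte 4: 10010010 ⊕ 01000100 = 11010110
byte 5: 01001100 ⊕ 11001001 = 10000101
byte 6: 01111101 ⊕ 10000011 = 11111110
byte 7: 10000010 ⊕ 11111001 = 01111011
byte 8: 01001111 ⊕ 01110011 = 00111100
byte 9: 10010100 ⊕ 01000011 = 11010111
byte 10: 00011111 ⊕ 01101001 = 01110110
byte 11: 10101000 ⊕ 01010010 = 11111010
byte 12: 10000111 ⊕ 10110010 = 00110101
byte 13: 10011010 ⊕ 00011001 = 10000011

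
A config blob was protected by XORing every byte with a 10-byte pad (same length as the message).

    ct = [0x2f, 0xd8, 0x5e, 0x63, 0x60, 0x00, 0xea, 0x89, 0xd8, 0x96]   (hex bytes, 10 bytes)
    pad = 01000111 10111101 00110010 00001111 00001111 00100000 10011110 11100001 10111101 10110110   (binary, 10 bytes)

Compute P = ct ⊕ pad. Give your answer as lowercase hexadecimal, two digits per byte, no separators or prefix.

68656c6c6f2074686520

XOR is its own inverse, so applying the key byte-wise gives the result directly.
 47 ^  71 = 104
216 ^ 189 = 101
 94 ^  50 = 108
 99 ^  15 = 108
 96 ^  15 = 111
  0 ^  32 =  32
234 ^ 158 = 116
137 ^ 225 = 104
216 ^ 189 = 101
150 ^ 182 =  32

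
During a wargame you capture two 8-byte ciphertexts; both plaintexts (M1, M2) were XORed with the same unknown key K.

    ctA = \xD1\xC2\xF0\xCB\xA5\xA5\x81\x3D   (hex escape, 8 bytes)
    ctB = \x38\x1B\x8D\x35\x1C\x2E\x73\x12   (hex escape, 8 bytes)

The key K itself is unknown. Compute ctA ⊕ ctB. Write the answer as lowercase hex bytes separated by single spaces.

e9 d9 7d fe b9 8b f2 2f

ctA ⊕ ctB = (M1 ⊕ K) ⊕ (M2 ⊕ K) = M1 ⊕ M2 — the shared key cancels under XOR.
11010001 ⊕ 00111000 = 11101001
11000010 ⊕ 00011011 = 11011001
11110000 ⊕ 10001101 = 01111101
11001011 ⊕ 00110101 = 11111110
10100101 ⊕ 00011100 = 10111001
10100101 ⊕ 00101110 = 10001011
10000001 ⊕ 01110011 = 11110010
00111101 ⊕ 00010010 = 00101111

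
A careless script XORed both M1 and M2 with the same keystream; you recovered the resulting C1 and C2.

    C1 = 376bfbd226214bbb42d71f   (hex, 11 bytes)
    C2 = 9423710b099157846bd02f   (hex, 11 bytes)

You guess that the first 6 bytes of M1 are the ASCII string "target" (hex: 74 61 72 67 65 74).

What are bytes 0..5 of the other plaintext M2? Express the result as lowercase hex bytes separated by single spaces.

d7 29 f8 be 4a c4

First, C1 ⊕ C2 = (M1 ⊕ K) ⊕ (M2 ⊕ K) = M1 ⊕ M2, so the key drops out. Then M2 = (M1 ⊕ M2) ⊕ M1 over the first 6 bytes.
byte 0: (37 xor 94) xor 74 = a3 xor 74 = d7
byte 1: (6b xor 23) xor 61 = 48 xor 61 = 29
byte 2: (fb xor 71) xor 72 = 8a xor 72 = f8
byte 3: (d2 xor 0b) xor 67 = d9 xor 67 = be
byte 4: (26 xor 09) xor 65 = 2f xor 65 = 4a
byte 5: (21 xor 91) xor 74 = b0 xor 74 = c4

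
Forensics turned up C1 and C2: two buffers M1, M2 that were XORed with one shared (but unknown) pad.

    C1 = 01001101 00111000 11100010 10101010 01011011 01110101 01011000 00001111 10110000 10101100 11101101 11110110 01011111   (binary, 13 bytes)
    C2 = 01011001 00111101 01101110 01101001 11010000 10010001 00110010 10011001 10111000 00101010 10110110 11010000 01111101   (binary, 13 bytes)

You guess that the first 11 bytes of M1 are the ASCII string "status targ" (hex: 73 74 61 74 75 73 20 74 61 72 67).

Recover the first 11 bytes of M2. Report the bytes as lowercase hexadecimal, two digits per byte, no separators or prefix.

First, C1 ⊕ C2 = (M1 ⊕ K) ⊕ (M2 ⊕ K) = M1 ⊕ M2, so the key drops out. Then M2 = (M1 ⊕ M2) ⊕ M1 over the first 11 bytes.
byte 0: (4d XOR 59) XOR 73 = 14 XOR 73 = 67
byte 1: (38 XOR 3d) XOR 74 = 05 XOR 74 = 71
byte 2: (e2 XOR 6e) XOR 61 = 8c XOR 61 = ed
byte 3: (aa XOR 69) XOR 74 = c3 XOR 74 = b7
byte 4: (5b XOR d0) XOR 75 = 8b XOR 75 = fe
byte 5: (75 XOR 91) XOR 73 = e4 XOR 73 = 97
byte 6: (58 XOR 32) XOR 20 = 6a XOR 20 = 4a
byte 7: (0f XOR 99) XOR 74 = 96 XOR 74 = e2
byte 8: (b0 XOR b8) XOR 61 = 08 XOR 61 = 69
byte 9: (ac XOR 2a) XOR 72 = 86 XOR 72 = f4
byte 10: (ed XOR b6) XOR 67 = 5b XOR 67 = 3c

6771edb7fe974ae269f43c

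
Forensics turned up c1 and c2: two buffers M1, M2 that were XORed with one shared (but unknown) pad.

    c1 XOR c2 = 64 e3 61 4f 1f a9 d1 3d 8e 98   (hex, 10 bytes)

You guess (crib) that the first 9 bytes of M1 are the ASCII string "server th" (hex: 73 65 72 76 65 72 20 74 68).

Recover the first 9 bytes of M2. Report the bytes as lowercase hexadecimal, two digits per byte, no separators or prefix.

Since c1 ⊕ c2 = M1 ⊕ M2, XORing with the guessed M1 bytes yields the corresponding M2 bytes: M2 = (c1 ⊕ c2) ⊕ M1.
100 xor 115 =  23
227 xor 101 = 134
 97 xor 114 =  19
 79 xor 118 =  57
 31 xor 101 = 122
169 xor 114 = 219
209 xor  32 = 241
 61 xor 116 =  73
142 xor 104 = 230

178613397adbf149e6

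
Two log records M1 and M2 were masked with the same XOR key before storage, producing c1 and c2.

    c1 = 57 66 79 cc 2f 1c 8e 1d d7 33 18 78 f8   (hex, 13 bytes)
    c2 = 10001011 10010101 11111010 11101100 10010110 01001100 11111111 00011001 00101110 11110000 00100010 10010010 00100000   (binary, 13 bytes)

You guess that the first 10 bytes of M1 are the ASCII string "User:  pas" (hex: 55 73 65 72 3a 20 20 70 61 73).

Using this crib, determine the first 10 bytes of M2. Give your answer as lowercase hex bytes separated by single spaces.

First, c1 ⊕ c2 = (M1 ⊕ K) ⊕ (M2 ⊕ K) = M1 ⊕ M2, so the key drops out. Then M2 = (M1 ⊕ M2) ⊕ M1 over the first 10 bytes.
byte 0: (57 ^ 8b) ^ 55 = dc ^ 55 = 89
byte 1: (66 ^ 95) ^ 73 = f3 ^ 73 = 80
byte 2: (79 ^ fa) ^ 65 = 83 ^ 65 = e6
byte 3: (cc ^ ec) ^ 72 = 20 ^ 72 = 52
byte 4: (2f ^ 96) ^ 3a = b9 ^ 3a = 83
byte 5: (1c ^ 4c) ^ 20 = 50 ^ 20 = 70
byte 6: (8e ^ ff) ^ 20 = 71 ^ 20 = 51
byte 7: (1d ^ 19) ^ 70 = 04 ^ 70 = 74
byte 8: (d7 ^ 2e) ^ 61 = f9 ^ 61 = 98
byte 9: (33 ^ f0) ^ 73 = c3 ^ 73 = b0

89 80 e6 52 83 70 51 74 98 b0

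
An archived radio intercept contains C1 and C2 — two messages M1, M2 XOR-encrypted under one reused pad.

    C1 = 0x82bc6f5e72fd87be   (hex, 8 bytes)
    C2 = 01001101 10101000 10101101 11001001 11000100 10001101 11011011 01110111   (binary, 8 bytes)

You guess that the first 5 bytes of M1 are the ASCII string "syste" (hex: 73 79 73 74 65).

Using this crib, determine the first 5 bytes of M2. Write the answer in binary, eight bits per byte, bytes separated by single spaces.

10111100 01101101 10110001 11100011 11010011

First, C1 ⊕ C2 = (M1 ⊕ K) ⊕ (M2 ⊕ K) = M1 ⊕ M2, so the key drops out. Then M2 = (M1 ⊕ M2) ⊕ M1 over the first 5 bytes.
byte 0: (82 XOR 4d) XOR 73 = cf XOR 73 = bc
byte 1: (bc XOR a8) XOR 79 = 14 XOR 79 = 6d
byte 2: (6f XOR ad) XOR 73 = c2 XOR 73 = b1
byte 3: (5e XOR c9) XOR 74 = 97 XOR 74 = e3
byte 4: (72 XOR c4) XOR 65 = b6 XOR 65 = d3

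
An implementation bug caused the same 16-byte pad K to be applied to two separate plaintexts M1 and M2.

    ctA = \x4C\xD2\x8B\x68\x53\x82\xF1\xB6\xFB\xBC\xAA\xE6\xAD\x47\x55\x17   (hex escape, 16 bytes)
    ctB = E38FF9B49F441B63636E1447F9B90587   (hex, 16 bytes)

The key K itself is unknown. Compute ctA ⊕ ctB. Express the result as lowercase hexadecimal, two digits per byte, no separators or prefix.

ctA ⊕ ctB = (M1 ⊕ K) ⊕ (M2 ⊕ K) = M1 ⊕ M2 — the shared key cancels under XOR.
4c xor e3 = af
d2 xor 8f = 5d
8b xor f9 = 72
68 xor b4 = dc
53 xor 9f = cc
82 xor 44 = c6
f1 xor 1b = ea
b6 xor 63 = d5
fb xor 63 = 98
bc xor 6e = d2
aa xor 14 = be
e6 xor 47 = a1
ad xor f9 = 54
47 xor b9 = fe
55 xor 05 = 50
17 xor 87 = 90

af5d72dcccc6ead598d2bea154fe5090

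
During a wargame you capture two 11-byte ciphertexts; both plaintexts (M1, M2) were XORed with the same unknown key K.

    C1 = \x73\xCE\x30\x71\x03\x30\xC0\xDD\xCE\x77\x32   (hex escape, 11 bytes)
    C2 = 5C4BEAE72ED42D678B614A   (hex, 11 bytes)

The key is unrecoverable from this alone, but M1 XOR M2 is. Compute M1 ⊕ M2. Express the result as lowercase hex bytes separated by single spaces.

2f 85 da 96 2d e4 ed ba 45 16 78

C1 ⊕ C2 = (M1 ⊕ K) ⊕ (M2 ⊕ K) = M1 ⊕ M2 — the shared key cancels under XOR.
73 xor 5c = 2f
ce xor 4b = 85
30 xor ea = da
71 xor e7 = 96
03 xor 2e = 2d
30 xor d4 = e4
c0 xor 2d = ed
dd xor 67 = ba
ce xor 8b = 45
77 xor 61 = 16
32 xor 4a = 78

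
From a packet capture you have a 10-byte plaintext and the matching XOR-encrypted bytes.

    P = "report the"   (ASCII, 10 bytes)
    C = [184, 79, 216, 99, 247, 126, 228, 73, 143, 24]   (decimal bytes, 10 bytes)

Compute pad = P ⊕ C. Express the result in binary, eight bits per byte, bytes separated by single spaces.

Since C = P ⊕ pad, XORing both sides with P gives pad = P ⊕ C.
72 xor b8 = ca
65 xor 4f = 2a
70 xor d8 = a8
6f xor 63 = 0c
72 xor f7 = 85
74 xor 7e = 0a
20 xor e4 = c4
74 xor 49 = 3d
68 xor 8f = e7
65 xor 18 = 7d

11001010 00101010 10101000 00001100 10000101 00001010 11000100 00111101 11100111 01111101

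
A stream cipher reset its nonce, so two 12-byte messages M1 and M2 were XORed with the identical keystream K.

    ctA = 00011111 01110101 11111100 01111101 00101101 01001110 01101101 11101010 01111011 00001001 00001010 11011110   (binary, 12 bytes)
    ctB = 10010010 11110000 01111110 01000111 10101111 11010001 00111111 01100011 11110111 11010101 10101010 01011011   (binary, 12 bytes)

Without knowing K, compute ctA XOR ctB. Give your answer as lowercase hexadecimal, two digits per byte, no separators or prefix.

8d85823a829f52898cdca085

ctA ⊕ ctB = (M1 ⊕ K) ⊕ (M2 ⊕ K) = M1 ⊕ M2 — the shared key cancels under XOR.
1f XOR 92 = 8d
75 XOR f0 = 85
fc XOR 7e = 82
7d XOR 47 = 3a
2d XOR af = 82
4e XOR d1 = 9f
6d XOR 3f = 52
ea XOR 63 = 89
7b XOR f7 = 8c
09 XOR d5 = dc
0a XOR aa = a0
de XOR 5b = 85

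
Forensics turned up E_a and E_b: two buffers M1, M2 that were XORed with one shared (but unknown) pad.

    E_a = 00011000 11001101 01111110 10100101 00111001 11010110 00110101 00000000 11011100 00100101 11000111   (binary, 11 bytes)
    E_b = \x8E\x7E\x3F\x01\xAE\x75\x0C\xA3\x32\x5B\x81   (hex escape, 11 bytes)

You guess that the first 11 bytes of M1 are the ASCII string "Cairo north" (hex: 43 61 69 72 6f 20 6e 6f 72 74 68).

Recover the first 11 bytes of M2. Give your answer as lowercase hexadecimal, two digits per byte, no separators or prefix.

d5d228d6f88357cc9c0a2e

First, E_a ⊕ E_b = (M1 ⊕ K) ⊕ (M2 ⊕ K) = M1 ⊕ M2, so the key drops out. Then M2 = (M1 ⊕ M2) ⊕ M1 over the first 11 bytes.
byte 0: (18 ⊕ 8e) ⊕ 43 = 96 ⊕ 43 = d5
byte 1: (cd ⊕ 7e) ⊕ 61 = b3 ⊕ 61 = d2
byte 2: (7e ⊕ 3f) ⊕ 69 = 41 ⊕ 69 = 28
byte 3: (a5 ⊕ 01) ⊕ 72 = a4 ⊕ 72 = d6
byte 4: (39 ⊕ ae) ⊕ 6f = 97 ⊕ 6f = f8
byte 5: (d6 ⊕ 75) ⊕ 20 = a3 ⊕ 20 = 83
byte 6: (35 ⊕ 0c) ⊕ 6e = 39 ⊕ 6e = 57
byte 7: (00 ⊕ a3) ⊕ 6f = a3 ⊕ 6f = cc
byte 8: (dc ⊕ 32) ⊕ 72 = ee ⊕ 72 = 9c
byte 9: (25 ⊕ 5b) ⊕ 74 = 7e ⊕ 74 = 0a
byte 10: (c7 ⊕ 81) ⊕ 68 = 46 ⊕ 68 = 2e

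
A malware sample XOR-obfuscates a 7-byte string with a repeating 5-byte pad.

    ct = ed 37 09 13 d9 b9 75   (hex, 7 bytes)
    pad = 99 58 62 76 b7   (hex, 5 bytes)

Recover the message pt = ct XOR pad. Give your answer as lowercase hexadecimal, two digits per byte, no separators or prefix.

The 5-byte key repeats, so the effective keystream is 99 58 62 76 b7 99 58.
byte 0: 237 xor 153 = 116
byte 1:  55 xor  88 = 111
byte 2:   9 xor  98 = 107
byte 3:  19 xor 118 = 101
byte 4: 217 xor 183 = 110
byte 5: 185 xor 153 =  32
byte 6: 117 xor  88 =  45

746f6b656e202d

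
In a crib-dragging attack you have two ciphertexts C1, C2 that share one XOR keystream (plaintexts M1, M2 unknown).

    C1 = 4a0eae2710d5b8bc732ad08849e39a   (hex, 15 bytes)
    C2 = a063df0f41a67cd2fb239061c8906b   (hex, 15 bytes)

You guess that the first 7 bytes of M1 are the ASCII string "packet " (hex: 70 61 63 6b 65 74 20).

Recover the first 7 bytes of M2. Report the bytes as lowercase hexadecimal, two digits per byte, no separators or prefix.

9a0c12433407e4

First, C1 ⊕ C2 = (M1 ⊕ K) ⊕ (M2 ⊕ K) = M1 ⊕ M2, so the key drops out. Then M2 = (M1 ⊕ M2) ⊕ M1 over the first 7 bytes.
byte 0: (4a xor a0) xor 70 = ea xor 70 = 9a
byte 1: (0e xor 63) xor 61 = 6d xor 61 = 0c
byte 2: (ae xor df) xor 63 = 71 xor 63 = 12
byte 3: (27 xor 0f) xor 6b = 28 xor 6b = 43
byte 4: (10 xor 41) xor 65 = 51 xor 65 = 34
byte 5: (d5 xor a6) xor 74 = 73 xor 74 = 07
byte 6: (b8 xor 7c) xor 20 = c4 xor 20 = e4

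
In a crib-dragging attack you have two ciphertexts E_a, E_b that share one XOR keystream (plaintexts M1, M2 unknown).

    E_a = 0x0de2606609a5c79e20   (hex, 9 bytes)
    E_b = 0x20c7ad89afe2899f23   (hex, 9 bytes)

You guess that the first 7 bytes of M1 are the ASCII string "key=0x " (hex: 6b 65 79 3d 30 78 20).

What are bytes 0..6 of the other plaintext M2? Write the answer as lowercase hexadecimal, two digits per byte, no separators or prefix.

First, E_a ⊕ E_b = (M1 ⊕ K) ⊕ (M2 ⊕ K) = M1 ⊕ M2, so the key drops out. Then M2 = (M1 ⊕ M2) ⊕ M1 over the first 7 bytes.
byte 0: (0d ⊕ 20) ⊕ 6b = 2d ⊕ 6b = 46
byte 1: (e2 ⊕ c7) ⊕ 65 = 25 ⊕ 65 = 40
byte 2: (60 ⊕ ad) ⊕ 79 = cd ⊕ 79 = b4
byte 3: (66 ⊕ 89) ⊕ 3d = ef ⊕ 3d = d2
byte 4: (09 ⊕ af) ⊕ 30 = a6 ⊕ 30 = 96
byte 5: (a5 ⊕ e2) ⊕ 78 = 47 ⊕ 78 = 3f
byte 6: (c7 ⊕ 89) ⊕ 20 = 4e ⊕ 20 = 6e

4640b4d2963f6e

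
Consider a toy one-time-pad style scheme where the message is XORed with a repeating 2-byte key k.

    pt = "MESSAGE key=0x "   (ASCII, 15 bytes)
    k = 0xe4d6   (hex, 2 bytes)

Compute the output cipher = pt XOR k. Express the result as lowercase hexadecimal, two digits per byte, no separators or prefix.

a993b785a591a1f68fb39debd4aec4

The 2-byte key repeats, so the effective keystream is e4 d6 e4 d6 e4 d6 e4 d6 e4 d6 e4 d6 e4 d6 e4.
byte 0: 01001101 ⊕ 11100100 = 10101001
byte 1: 01000101 ⊕ 11010110 = 10010011
byte 2: 01010011 ⊕ 11100100 = 10110111
byte 3: 01010011 ⊕ 11010110 = 10000101
byte 4: 01000001 ⊕ 11100100 = 10100101
byte 5: 01000111 ⊕ 11010110 = 10010001
byte 6: 01000101 ⊕ 11100100 = 10100001
byte 7: 00100000 ⊕ 11010110 = 11110110
byte 8: 01101011 ⊕ 11100100 = 10001111
byte 9: 01100101 ⊕ 11010110 = 10110011
byte 10: 01111001 ⊕ 11100100 = 10011101
byte 11: 00111101 ⊕ 11010110 = 11101011
byte 12: 00110000 ⊕ 11100100 = 11010100
byte 13: 01111000 ⊕ 11010110 = 10101110
byte 14: 00100000 ⊕ 11100100 = 11000100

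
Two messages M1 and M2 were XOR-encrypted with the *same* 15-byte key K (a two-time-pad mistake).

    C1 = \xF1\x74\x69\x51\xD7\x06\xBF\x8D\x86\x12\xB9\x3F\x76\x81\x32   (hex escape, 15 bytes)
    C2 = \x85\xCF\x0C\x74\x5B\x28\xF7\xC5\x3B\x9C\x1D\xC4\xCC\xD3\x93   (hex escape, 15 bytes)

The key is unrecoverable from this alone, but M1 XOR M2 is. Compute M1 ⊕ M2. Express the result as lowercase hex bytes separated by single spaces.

C1 ⊕ C2 = (M1 ⊕ K) ⊕ (M2 ⊕ K) = M1 ⊕ M2 — the shared key cancels under XOR.
11110001 ^ 10000101 = 01110100
01110100 ^ 11001111 = 10111011
01101001 ^ 00001100 = 01100101
01010001 ^ 01110100 = 00100101
11010111 ^ 01011011 = 10001100
00000110 ^ 00101000 = 00101110
10111111 ^ 11110111 = 01001000
10001101 ^ 11000101 = 01001000
10000110 ^ 00111011 = 10111101
00010010 ^ 10011100 = 10001110
10111001 ^ 00011101 = 10100100
00111111 ^ 11000100 = 11111011
01110110 ^ 11001100 = 10111010
10000001 ^ 11010011 = 01010010
00110010 ^ 10010011 = 10100001

74 bb 65 25 8c 2e 48 48 bd 8e a4 fb ba 52 a1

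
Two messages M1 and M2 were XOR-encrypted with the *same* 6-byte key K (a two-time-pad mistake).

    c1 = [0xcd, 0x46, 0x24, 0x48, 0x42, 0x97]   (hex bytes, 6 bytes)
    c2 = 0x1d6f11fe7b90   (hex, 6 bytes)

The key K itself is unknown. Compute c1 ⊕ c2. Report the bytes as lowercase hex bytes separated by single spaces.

d0 29 35 b6 39 07

c1 ⊕ c2 = (M1 ⊕ K) ⊕ (M2 ⊕ K) = M1 ⊕ M2 — the shared key cancels under XOR.
cd ^ 1d = d0
46 ^ 6f = 29
24 ^ 11 = 35
48 ^ fe = b6
42 ^ 7b = 39
97 ^ 90 = 07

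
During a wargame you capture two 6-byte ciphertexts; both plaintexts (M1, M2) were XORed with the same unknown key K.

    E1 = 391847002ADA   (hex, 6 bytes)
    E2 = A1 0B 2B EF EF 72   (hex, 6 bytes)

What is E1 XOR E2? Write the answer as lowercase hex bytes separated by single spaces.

E1 ⊕ E2 = (M1 ⊕ K) ⊕ (M2 ⊕ K) = M1 ⊕ M2 — the shared key cancels under XOR.
39 XOR a1 = 98
18 XOR 0b = 13
47 XOR 2b = 6c
00 XOR ef = ef
2a XOR ef = c5
da XOR 72 = a8

98 13 6c ef c5 a8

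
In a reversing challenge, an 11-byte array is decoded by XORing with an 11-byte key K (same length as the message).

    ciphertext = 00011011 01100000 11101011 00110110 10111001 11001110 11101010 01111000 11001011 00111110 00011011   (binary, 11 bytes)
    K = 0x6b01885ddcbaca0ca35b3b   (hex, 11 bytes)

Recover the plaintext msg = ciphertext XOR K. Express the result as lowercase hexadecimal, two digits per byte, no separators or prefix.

XOR is its own inverse, so applying the key byte-wise gives the result directly.
byte 0:  27 xor 107 = 112
byte 1:  96 xor   1 =  97
byte 2: 235 xor 136 =  99
byte 3:  54 xor  93 = 107
byte 4: 185 xor 220 = 101
byte 5: 206 xor 186 = 116
byte 6: 234 xor 202 =  32
byte 7: 120 xor  12 = 116
byte 8: 203 xor 163 = 104
byte 9:  62 xor  91 = 101
byte 10:  27 xor  59 =  32

7061636b65742074686520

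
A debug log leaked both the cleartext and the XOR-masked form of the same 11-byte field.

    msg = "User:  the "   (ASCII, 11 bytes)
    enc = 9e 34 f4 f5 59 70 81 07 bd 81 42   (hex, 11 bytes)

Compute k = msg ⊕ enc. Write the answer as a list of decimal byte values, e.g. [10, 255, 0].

Since enc = msg ⊕ k, XORing both sides with msg gives k = msg ⊕ enc.
55 ^ 9e = cb
73 ^ 34 = 47
65 ^ f4 = 91
72 ^ f5 = 87
3a ^ 59 = 63
20 ^ 70 = 50
20 ^ 81 = a1
74 ^ 07 = 73
68 ^ bd = d5
65 ^ 81 = e4
20 ^ 42 = 62

[203, 71, 145, 135, 99, 80, 161, 115, 213, 228, 98]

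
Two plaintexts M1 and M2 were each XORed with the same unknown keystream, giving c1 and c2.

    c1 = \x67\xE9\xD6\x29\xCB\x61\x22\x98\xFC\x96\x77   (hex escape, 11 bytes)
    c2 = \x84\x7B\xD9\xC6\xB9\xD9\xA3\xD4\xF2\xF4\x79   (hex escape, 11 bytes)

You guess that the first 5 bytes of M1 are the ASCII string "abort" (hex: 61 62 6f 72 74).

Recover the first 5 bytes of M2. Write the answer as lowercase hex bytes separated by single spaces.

82 f0 60 9d 06

First, c1 ⊕ c2 = (M1 ⊕ K) ⊕ (M2 ⊕ K) = M1 ⊕ M2, so the key drops out. Then M2 = (M1 ⊕ M2) ⊕ M1 over the first 5 bytes.
byte 0: (67 xor 84) xor 61 = e3 xor 61 = 82
byte 1: (e9 xor 7b) xor 62 = 92 xor 62 = f0
byte 2: (d6 xor d9) xor 6f = 0f xor 6f = 60
byte 3: (29 xor c6) xor 72 = ef xor 72 = 9d
byte 4: (cb xor b9) xor 74 = 72 xor 74 = 06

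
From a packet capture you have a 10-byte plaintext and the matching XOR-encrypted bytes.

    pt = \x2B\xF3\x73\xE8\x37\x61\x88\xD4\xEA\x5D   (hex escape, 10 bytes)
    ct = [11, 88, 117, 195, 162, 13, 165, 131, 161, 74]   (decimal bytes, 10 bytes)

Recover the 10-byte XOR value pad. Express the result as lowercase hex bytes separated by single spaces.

Since ct = pt ⊕ pad, XORing both sides with pt gives pad = pt ⊕ ct.
00101011 ^ 00001011 = 00100000
11110011 ^ 01011000 = 10101011
01110011 ^ 01110101 = 00000110
11101000 ^ 11000011 = 00101011
00110111 ^ 10100010 = 10010101
01100001 ^ 00001101 = 01101100
10001000 ^ 10100101 = 00101101
11010100 ^ 10000011 = 01010111
11101010 ^ 10100001 = 01001011
01011101 ^ 01001010 = 00010111

20 ab 06 2b 95 6c 2d 57 4b 17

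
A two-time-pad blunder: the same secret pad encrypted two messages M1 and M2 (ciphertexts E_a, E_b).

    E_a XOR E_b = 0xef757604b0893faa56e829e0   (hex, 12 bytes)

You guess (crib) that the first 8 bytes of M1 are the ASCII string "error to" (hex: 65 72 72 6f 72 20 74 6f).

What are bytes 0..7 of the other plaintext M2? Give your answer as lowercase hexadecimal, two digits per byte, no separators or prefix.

8a07046bc2a94bc5

Since E_a ⊕ E_b = M1 ⊕ M2, XORing with the guessed M1 bytes yields the corresponding M2 bytes: M2 = (E_a ⊕ E_b) ⊕ M1.
ef ⊕ 65 = 8a
75 ⊕ 72 = 07
76 ⊕ 72 = 04
04 ⊕ 6f = 6b
b0 ⊕ 72 = c2
89 ⊕ 20 = a9
3f ⊕ 74 = 4b
aa ⊕ 6f = c5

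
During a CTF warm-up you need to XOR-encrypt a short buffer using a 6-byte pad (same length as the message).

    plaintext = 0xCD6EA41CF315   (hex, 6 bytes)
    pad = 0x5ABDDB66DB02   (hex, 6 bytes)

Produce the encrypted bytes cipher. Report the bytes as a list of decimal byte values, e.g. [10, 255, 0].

byte 0: 11001101 ⊕ 01011010 = 10010111
byte 1: 01101110 ⊕ 10111101 = 11010011
byte 2: 10100100 ⊕ 11011011 = 01111111
byte 3: 00011100 ⊕ 01100110 = 01111010
byte 4: 11110011 ⊕ 11011011 = 00101000
byte 5: 00010101 ⊕ 00000010 = 00010111

[151, 211, 127, 122, 40, 23]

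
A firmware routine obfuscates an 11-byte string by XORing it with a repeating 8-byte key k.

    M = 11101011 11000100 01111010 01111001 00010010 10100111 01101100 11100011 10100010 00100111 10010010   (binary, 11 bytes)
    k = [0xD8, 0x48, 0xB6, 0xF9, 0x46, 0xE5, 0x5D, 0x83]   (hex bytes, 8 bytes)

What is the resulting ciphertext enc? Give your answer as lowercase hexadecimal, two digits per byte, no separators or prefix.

The 8-byte key repeats, so the effective keystream is d8 48 b6 f9 46 e5 5d 83 d8 48 b6.
byte 0: 11101011 xor 11011000 = 00110011
byte 1: 11000100 xor 01001000 = 10001100
byte 2: 01111010 xor 10110110 = 11001100
byte 3: 01111001 xor 11111001 = 10000000
byte 4: 00010010 xor 01000110 = 01010100
byte 5: 10100111 xor 11100101 = 01000010
byte 6: 01101100 xor 01011101 = 00110001
byte 7: 11100011 xor 10000011 = 01100000
byte 8: 10100010 xor 11011000 = 01111010
byte 9: 00100111 xor 01001000 = 01101111
byte 10: 10010010 xor 10110110 = 00100100

338ccc80544231607a6f24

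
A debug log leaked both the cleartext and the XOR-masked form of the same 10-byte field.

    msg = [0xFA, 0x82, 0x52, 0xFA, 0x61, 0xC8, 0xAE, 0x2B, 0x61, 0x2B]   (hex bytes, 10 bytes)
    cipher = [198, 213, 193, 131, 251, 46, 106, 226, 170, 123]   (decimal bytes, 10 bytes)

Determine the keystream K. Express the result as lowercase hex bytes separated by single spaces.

Since cipher = msg ⊕ K, XORing both sides with msg gives K = msg ⊕ cipher.
fa XOR c6 = 3c
82 XOR d5 = 57
52 XOR c1 = 93
fa XOR 83 = 79
61 XOR fb = 9a
c8 XOR 2e = e6
ae XOR 6a = c4
2b XOR e2 = c9
61 XOR aa = cb
2b XOR 7b = 50

3c 57 93 79 9a e6 c4 c9 cb 50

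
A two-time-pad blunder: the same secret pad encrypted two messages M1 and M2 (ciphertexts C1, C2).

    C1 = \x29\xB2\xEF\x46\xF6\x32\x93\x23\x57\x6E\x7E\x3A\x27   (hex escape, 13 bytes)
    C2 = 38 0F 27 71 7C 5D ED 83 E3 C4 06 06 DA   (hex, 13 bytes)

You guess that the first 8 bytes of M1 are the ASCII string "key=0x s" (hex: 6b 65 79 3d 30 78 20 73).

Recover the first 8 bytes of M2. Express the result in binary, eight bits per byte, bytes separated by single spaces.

First, C1 ⊕ C2 = (M1 ⊕ K) ⊕ (M2 ⊕ K) = M1 ⊕ M2, so the key drops out. Then M2 = (M1 ⊕ M2) ⊕ M1 over the first 8 bytes.
byte 0: (29 xor 38) xor 6b = 11 xor 6b = 7a
byte 1: (b2 xor 0f) xor 65 = bd xor 65 = d8
byte 2: (ef xor 27) xor 79 = c8 xor 79 = b1
byte 3: (46 xor 71) xor 3d = 37 xor 3d = 0a
byte 4: (f6 xor 7c) xor 30 = 8a xor 30 = ba
byte 5: (32 xor 5d) xor 78 = 6f xor 78 = 17
byte 6: (93 xor ed) xor 20 = 7e xor 20 = 5e
byte 7: (23 xor 83) xor 73 = a0 xor 73 = d3

01111010 11011000 10110001 00001010 10111010 00010111 01011110 11010011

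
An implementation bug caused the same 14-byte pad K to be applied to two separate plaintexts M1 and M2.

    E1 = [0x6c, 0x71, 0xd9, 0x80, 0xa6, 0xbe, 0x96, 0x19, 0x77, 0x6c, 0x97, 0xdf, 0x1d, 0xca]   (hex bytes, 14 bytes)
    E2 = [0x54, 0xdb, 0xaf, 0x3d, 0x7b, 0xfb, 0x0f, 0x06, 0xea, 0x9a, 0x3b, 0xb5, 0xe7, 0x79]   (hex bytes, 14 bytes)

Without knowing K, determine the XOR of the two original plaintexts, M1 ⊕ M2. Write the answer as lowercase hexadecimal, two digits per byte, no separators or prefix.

E1 ⊕ E2 = (M1 ⊕ K) ⊕ (M2 ⊕ K) = M1 ⊕ M2 — the shared key cancels under XOR.
01101100 XOR 01010100 = 00111000
01110001 XOR 11011011 = 10101010
11011001 XOR 10101111 = 01110110
10000000 XOR 00111101 = 10111101
10100110 XOR 01111011 = 11011101
10111110 XOR 11111011 = 01000101
10010110 XOR 00001111 = 10011001
00011001 XOR 00000110 = 00011111
01110111 XOR 11101010 = 10011101
01101100 XOR 10011010 = 11110110
10010111 XOR 00111011 = 10101100
11011111 XOR 10110101 = 01101010
00011101 XOR 11100111 = 11111010
11001010 XOR 01111001 = 10110011

38aa76bddd45991f9df6ac6afab3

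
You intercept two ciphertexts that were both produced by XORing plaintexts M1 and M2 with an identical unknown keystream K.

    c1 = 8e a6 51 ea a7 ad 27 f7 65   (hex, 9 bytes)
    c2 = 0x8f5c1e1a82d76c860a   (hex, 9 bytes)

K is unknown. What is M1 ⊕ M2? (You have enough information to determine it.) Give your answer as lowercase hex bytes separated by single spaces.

c1 ⊕ c2 = (M1 ⊕ K) ⊕ (M2 ⊕ K) = M1 ⊕ M2 — the shared key cancels under XOR.
byte 0: 8e xor 8f = 01
byte 1: a6 xor 5c = fa
byte 2: 51 xor 1e = 4f
byte 3: ea xor 1a = f0
byte 4: a7 xor 82 = 25
byte 5: ad xor d7 = 7a
byte 6: 27 xor 6c = 4b
byte 7: f7 xor 86 = 71
byte 8: 65 xor 0a = 6f

01 fa 4f f0 25 7a 4b 71 6f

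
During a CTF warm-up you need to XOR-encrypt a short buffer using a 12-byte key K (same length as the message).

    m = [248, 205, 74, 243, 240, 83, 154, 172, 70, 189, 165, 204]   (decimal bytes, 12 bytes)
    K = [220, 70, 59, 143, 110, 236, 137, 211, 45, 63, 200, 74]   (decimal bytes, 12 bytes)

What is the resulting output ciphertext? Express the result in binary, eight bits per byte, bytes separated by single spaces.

00100100 10001011 01110001 01111100 10011110 10111111 00010011 01111111 01101011 10000010 01101101 10000110

byte 0: f8 xor dc = 24
byte 1: cd xor 46 = 8b
byte 2: 4a xor 3b = 71
byte 3: f3 xor 8f = 7c
byte 4: f0 xor 6e = 9e
byte 5: 53 xor ec = bf
byte 6: 9a xor 89 = 13
byte 7: ac xor d3 = 7f
byte 8: 46 xor 2d = 6b
byte 9: bd xor 3f = 82
byte 10: a5 xor c8 = 6d
byte 11: cc xor 4a = 86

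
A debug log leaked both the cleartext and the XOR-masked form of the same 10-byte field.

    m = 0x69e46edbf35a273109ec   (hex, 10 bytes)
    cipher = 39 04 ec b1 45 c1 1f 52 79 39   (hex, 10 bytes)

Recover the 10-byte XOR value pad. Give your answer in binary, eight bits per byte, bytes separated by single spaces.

Since cipher = m ⊕ pad, XORing both sides with m gives pad = m ⊕ cipher.
byte 0: 69 ^ 39 = 50
byte 1: e4 ^ 04 = e0
byte 2: 6e ^ ec = 82
byte 3: db ^ b1 = 6a
byte 4: f3 ^ 45 = b6
byte 5: 5a ^ c1 = 9b
byte 6: 27 ^ 1f = 38
byte 7: 31 ^ 52 = 63
byte 8: 09 ^ 79 = 70
byte 9: ec ^ 39 = d5

01010000 11100000 10000010 01101010 10110110 10011011 00111000 01100011 01110000 11010101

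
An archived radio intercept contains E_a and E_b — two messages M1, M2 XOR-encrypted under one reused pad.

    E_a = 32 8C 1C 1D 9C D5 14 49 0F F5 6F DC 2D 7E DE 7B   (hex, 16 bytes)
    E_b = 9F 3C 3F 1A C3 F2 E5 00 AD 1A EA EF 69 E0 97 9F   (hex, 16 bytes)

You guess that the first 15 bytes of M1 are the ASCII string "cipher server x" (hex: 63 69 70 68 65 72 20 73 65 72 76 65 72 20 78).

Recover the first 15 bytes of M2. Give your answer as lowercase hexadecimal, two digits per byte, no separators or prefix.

ced9536f3a55d13ac79df35636be31

First, E_a ⊕ E_b = (M1 ⊕ K) ⊕ (M2 ⊕ K) = M1 ⊕ M2, so the key drops out. Then M2 = (M1 ⊕ M2) ⊕ M1 over the first 15 bytes.
byte 0: (32 ⊕ 9f) ⊕ 63 = ad ⊕ 63 = ce
byte 1: (8c ⊕ 3c) ⊕ 69 = b0 ⊕ 69 = d9
byte 2: (1c ⊕ 3f) ⊕ 70 = 23 ⊕ 70 = 53
byte 3: (1d ⊕ 1a) ⊕ 68 = 07 ⊕ 68 = 6f
byte 4: (9c ⊕ c3) ⊕ 65 = 5f ⊕ 65 = 3a
byte 5: (d5 ⊕ f2) ⊕ 72 = 27 ⊕ 72 = 55
byte 6: (14 ⊕ e5) ⊕ 20 = f1 ⊕ 20 = d1
byte 7: (49 ⊕ 00) ⊕ 73 = 49 ⊕ 73 = 3a
byte 8: (0f ⊕ ad) ⊕ 65 = a2 ⊕ 65 = c7
byte 9: (f5 ⊕ 1a) ⊕ 72 = ef ⊕ 72 = 9d
byte 10: (6f ⊕ ea) ⊕ 76 = 85 ⊕ 76 = f3
byte 11: (dc ⊕ ef) ⊕ 65 = 33 ⊕ 65 = 56
byte 12: (2d ⊕ 69) ⊕ 72 = 44 ⊕ 72 = 36
byte 13: (7e ⊕ e0) ⊕ 20 = 9e ⊕ 20 = be
byte 14: (de ⊕ 97) ⊕ 78 = 49 ⊕ 78 = 31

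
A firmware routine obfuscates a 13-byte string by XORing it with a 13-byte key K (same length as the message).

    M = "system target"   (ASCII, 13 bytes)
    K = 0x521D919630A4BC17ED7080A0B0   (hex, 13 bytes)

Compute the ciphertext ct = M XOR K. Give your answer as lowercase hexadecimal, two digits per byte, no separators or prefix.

2164e2e255c99c638c02e7c5c4

XOR is its own inverse, so applying the key byte-wise gives the result directly.
01110011 ^ 01010010 = 00100001
01111001 ^ 00011101 = 01100100
01110011 ^ 10010001 = 11100010
01110100 ^ 10010110 = 11100010
01100101 ^ 00110000 = 01010101
01101101 ^ 10100100 = 11001001
00100000 ^ 10111100 = 10011100
01110100 ^ 00010111 = 01100011
01100001 ^ 11101101 = 10001100
01110010 ^ 01110000 = 00000010
01100111 ^ 10000000 = 11100111
01100101 ^ 10100000 = 11000101
01110100 ^ 10110000 = 11000100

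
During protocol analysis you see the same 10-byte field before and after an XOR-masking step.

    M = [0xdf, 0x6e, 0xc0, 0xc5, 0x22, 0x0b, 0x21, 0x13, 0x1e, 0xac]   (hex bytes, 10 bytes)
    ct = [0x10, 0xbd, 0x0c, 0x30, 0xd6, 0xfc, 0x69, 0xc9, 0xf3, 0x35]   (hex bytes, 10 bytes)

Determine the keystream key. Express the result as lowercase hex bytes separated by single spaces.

Since ct = M ⊕ key, XORing both sides with M gives key = M ⊕ ct.
df ⊕ 10 = cf
6e ⊕ bd = d3
c0 ⊕ 0c = cc
c5 ⊕ 30 = f5
22 ⊕ d6 = f4
0b ⊕ fc = f7
21 ⊕ 69 = 48
13 ⊕ c9 = da
1e ⊕ f3 = ed
ac ⊕ 35 = 99

cf d3 cc f5 f4 f7 48 da ed 99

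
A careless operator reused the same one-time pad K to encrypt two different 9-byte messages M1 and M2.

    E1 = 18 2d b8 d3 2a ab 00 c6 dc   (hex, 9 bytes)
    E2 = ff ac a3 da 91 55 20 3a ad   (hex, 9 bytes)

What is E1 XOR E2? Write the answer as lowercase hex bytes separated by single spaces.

e7 81 1b 09 bb fe 20 fc 71

E1 ⊕ E2 = (M1 ⊕ K) ⊕ (M2 ⊕ K) = M1 ⊕ M2 — the shared key cancels under XOR.
byte 0: 18 xor ff = e7
byte 1: 2d xor ac = 81
byte 2: b8 xor a3 = 1b
byte 3: d3 xor da = 09
byte 4: 2a xor 91 = bb
byte 5: ab xor 55 = fe
byte 6: 00 xor 20 = 20
byte 7: c6 xor 3a = fc
byte 8: dc xor ad = 71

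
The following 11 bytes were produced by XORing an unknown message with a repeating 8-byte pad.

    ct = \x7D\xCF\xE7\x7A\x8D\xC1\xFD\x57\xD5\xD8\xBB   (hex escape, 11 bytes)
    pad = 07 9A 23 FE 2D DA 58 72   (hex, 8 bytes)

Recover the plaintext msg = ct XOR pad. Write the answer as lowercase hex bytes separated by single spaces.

7a 55 c4 84 a0 1b a5 25 d2 42 98

The 8-byte key repeats, so the effective keystream is 07 9a 23 fe 2d da 58 72 07 9a 23.
byte 0: 01111101 ^ 00000111 = 01111010
byte 1: 11001111 ^ 10011010 = 01010101
byte 2: 11100111 ^ 00100011 = 11000100
byte 3: 01111010 ^ 11111110 = 10000100
byte 4: 10001101 ^ 00101101 = 10100000
byte 5: 11000001 ^ 11011010 = 00011011
byte 6: 11111101 ^ 01011000 = 10100101
byte 7: 01010111 ^ 01110010 = 00100101
byte 8: 11010101 ^ 00000111 = 11010010
byte 9: 11011000 ^ 10011010 = 01000010
byte 10: 10111011 ^ 00100011 = 10011000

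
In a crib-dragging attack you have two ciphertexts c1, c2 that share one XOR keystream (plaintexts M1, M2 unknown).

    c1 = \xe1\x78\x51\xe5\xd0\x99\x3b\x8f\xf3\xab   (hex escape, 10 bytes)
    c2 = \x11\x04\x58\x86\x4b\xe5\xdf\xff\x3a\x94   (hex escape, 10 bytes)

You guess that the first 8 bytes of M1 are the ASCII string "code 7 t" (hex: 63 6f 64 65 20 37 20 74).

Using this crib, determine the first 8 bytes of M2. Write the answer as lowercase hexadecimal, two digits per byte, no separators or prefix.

93136d06bb4bc404

First, c1 ⊕ c2 = (M1 ⊕ K) ⊕ (M2 ⊕ K) = M1 ⊕ M2, so the key drops out. Then M2 = (M1 ⊕ M2) ⊕ M1 over the first 8 bytes.
byte 0: (e1 XOR 11) XOR 63 = f0 XOR 63 = 93
byte 1: (78 XOR 04) XOR 6f = 7c XOR 6f = 13
byte 2: (51 XOR 58) XOR 64 = 09 XOR 64 = 6d
byte 3: (e5 XOR 86) XOR 65 = 63 XOR 65 = 06
byte 4: (d0 XOR 4b) XOR 20 = 9b XOR 20 = bb
byte 5: (99 XOR e5) XOR 37 = 7c XOR 37 = 4b
byte 6: (3b XOR df) XOR 20 = e4 XOR 20 = c4
byte 7: (8f XOR ff) XOR 74 = 70 XOR 74 = 04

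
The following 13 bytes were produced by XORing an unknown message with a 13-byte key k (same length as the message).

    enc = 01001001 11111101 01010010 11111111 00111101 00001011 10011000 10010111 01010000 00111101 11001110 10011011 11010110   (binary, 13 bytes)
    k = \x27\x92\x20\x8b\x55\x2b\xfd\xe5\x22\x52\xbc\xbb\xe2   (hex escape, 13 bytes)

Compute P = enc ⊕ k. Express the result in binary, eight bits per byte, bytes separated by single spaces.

01101110 01101111 01110010 01110100 01101000 00100000 01100101 01110010 01110010 01101111 01110010 00100000 00110100

byte 0: 01001001 xor 00100111 = 01101110
byte 1: 11111101 xor 10010010 = 01101111
byte 2: 01010010 xor 00100000 = 01110010
byte 3: 11111111 xor 10001011 = 01110100
byte 4: 00111101 xor 01010101 = 01101000
byte 5: 00001011 xor 00101011 = 00100000
byte 6: 10011000 xor 11111101 = 01100101
byte 7: 10010111 xor 11100101 = 01110010
byte 8: 01010000 xor 00100010 = 01110010
byte 9: 00111101 xor 01010010 = 01101111
byte 10: 11001110 xor 10111100 = 01110010
byte 11: 10011011 xor 10111011 = 00100000
byte 12: 11010110 xor 11100010 = 00110100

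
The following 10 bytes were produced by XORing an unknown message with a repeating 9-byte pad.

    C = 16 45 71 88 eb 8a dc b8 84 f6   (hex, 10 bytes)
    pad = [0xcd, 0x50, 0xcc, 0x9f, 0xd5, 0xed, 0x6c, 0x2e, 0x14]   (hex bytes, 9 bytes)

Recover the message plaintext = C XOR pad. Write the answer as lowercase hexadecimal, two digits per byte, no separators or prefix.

The 9-byte key repeats, so the effective keystream is cd 50 cc 9f d5 ed 6c 2e 14 cd.
byte 0: 16 ^ cd = db
byte 1: 45 ^ 50 = 15
byte 2: 71 ^ cc = bd
byte 3: 88 ^ 9f = 17
byte 4: eb ^ d5 = 3e
byte 5: 8a ^ ed = 67
byte 6: dc ^ 6c = b0
byte 7: b8 ^ 2e = 96
byte 8: 84 ^ 14 = 90
byte 9: f6 ^ cd = 3b

db15bd173e67b096903b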